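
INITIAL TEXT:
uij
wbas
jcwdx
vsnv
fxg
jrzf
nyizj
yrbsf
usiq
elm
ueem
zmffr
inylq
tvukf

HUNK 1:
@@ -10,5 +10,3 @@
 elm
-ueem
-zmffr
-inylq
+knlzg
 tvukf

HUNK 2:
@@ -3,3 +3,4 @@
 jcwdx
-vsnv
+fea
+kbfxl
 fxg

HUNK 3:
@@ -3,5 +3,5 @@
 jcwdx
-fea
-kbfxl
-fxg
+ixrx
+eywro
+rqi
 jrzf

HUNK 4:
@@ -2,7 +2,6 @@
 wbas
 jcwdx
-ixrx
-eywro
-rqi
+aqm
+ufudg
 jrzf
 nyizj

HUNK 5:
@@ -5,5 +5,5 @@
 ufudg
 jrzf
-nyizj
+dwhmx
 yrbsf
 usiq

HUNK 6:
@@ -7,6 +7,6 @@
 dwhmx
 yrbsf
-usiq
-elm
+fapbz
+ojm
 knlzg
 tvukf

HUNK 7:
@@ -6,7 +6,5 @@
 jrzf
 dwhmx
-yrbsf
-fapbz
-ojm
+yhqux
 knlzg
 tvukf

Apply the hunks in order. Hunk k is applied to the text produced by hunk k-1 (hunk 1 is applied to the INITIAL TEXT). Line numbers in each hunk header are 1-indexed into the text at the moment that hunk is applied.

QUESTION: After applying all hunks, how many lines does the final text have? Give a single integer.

Hunk 1: at line 10 remove [ueem,zmffr,inylq] add [knlzg] -> 12 lines: uij wbas jcwdx vsnv fxg jrzf nyizj yrbsf usiq elm knlzg tvukf
Hunk 2: at line 3 remove [vsnv] add [fea,kbfxl] -> 13 lines: uij wbas jcwdx fea kbfxl fxg jrzf nyizj yrbsf usiq elm knlzg tvukf
Hunk 3: at line 3 remove [fea,kbfxl,fxg] add [ixrx,eywro,rqi] -> 13 lines: uij wbas jcwdx ixrx eywro rqi jrzf nyizj yrbsf usiq elm knlzg tvukf
Hunk 4: at line 2 remove [ixrx,eywro,rqi] add [aqm,ufudg] -> 12 lines: uij wbas jcwdx aqm ufudg jrzf nyizj yrbsf usiq elm knlzg tvukf
Hunk 5: at line 5 remove [nyizj] add [dwhmx] -> 12 lines: uij wbas jcwdx aqm ufudg jrzf dwhmx yrbsf usiq elm knlzg tvukf
Hunk 6: at line 7 remove [usiq,elm] add [fapbz,ojm] -> 12 lines: uij wbas jcwdx aqm ufudg jrzf dwhmx yrbsf fapbz ojm knlzg tvukf
Hunk 7: at line 6 remove [yrbsf,fapbz,ojm] add [yhqux] -> 10 lines: uij wbas jcwdx aqm ufudg jrzf dwhmx yhqux knlzg tvukf
Final line count: 10

Answer: 10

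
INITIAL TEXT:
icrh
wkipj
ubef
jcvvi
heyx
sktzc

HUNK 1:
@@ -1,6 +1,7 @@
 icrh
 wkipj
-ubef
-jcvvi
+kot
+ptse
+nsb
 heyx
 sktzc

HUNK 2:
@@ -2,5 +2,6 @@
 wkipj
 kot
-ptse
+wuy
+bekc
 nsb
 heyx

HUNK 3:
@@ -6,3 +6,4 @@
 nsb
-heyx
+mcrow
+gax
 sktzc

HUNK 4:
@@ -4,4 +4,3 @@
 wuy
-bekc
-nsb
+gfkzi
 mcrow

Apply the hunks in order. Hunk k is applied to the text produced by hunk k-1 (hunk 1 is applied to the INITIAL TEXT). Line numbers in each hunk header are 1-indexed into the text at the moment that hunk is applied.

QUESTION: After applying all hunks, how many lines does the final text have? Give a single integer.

Answer: 8

Derivation:
Hunk 1: at line 1 remove [ubef,jcvvi] add [kot,ptse,nsb] -> 7 lines: icrh wkipj kot ptse nsb heyx sktzc
Hunk 2: at line 2 remove [ptse] add [wuy,bekc] -> 8 lines: icrh wkipj kot wuy bekc nsb heyx sktzc
Hunk 3: at line 6 remove [heyx] add [mcrow,gax] -> 9 lines: icrh wkipj kot wuy bekc nsb mcrow gax sktzc
Hunk 4: at line 4 remove [bekc,nsb] add [gfkzi] -> 8 lines: icrh wkipj kot wuy gfkzi mcrow gax sktzc
Final line count: 8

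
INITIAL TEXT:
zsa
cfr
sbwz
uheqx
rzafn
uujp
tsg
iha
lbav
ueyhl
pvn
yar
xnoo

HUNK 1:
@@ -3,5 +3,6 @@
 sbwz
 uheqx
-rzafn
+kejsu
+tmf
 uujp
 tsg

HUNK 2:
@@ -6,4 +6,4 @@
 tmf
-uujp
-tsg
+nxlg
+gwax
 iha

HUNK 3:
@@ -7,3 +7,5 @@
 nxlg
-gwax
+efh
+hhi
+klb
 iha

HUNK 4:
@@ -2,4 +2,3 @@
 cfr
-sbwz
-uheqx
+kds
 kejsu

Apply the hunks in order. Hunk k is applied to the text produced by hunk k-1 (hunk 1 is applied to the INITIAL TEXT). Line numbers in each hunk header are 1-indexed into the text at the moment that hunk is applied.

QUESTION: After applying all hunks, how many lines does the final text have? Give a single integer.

Hunk 1: at line 3 remove [rzafn] add [kejsu,tmf] -> 14 lines: zsa cfr sbwz uheqx kejsu tmf uujp tsg iha lbav ueyhl pvn yar xnoo
Hunk 2: at line 6 remove [uujp,tsg] add [nxlg,gwax] -> 14 lines: zsa cfr sbwz uheqx kejsu tmf nxlg gwax iha lbav ueyhl pvn yar xnoo
Hunk 3: at line 7 remove [gwax] add [efh,hhi,klb] -> 16 lines: zsa cfr sbwz uheqx kejsu tmf nxlg efh hhi klb iha lbav ueyhl pvn yar xnoo
Hunk 4: at line 2 remove [sbwz,uheqx] add [kds] -> 15 lines: zsa cfr kds kejsu tmf nxlg efh hhi klb iha lbav ueyhl pvn yar xnoo
Final line count: 15

Answer: 15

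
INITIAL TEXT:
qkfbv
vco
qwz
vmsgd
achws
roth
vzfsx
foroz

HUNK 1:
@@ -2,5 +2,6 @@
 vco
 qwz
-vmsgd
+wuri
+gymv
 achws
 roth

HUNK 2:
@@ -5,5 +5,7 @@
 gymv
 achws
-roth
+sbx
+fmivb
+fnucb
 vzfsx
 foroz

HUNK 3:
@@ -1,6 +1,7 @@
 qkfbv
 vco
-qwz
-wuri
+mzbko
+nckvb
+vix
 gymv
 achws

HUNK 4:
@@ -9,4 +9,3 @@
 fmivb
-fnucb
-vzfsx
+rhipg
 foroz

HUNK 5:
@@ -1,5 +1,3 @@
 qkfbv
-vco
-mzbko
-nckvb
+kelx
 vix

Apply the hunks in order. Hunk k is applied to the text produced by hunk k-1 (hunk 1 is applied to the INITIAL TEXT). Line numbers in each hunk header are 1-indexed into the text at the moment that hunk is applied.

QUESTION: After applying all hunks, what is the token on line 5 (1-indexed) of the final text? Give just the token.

Hunk 1: at line 2 remove [vmsgd] add [wuri,gymv] -> 9 lines: qkfbv vco qwz wuri gymv achws roth vzfsx foroz
Hunk 2: at line 5 remove [roth] add [sbx,fmivb,fnucb] -> 11 lines: qkfbv vco qwz wuri gymv achws sbx fmivb fnucb vzfsx foroz
Hunk 3: at line 1 remove [qwz,wuri] add [mzbko,nckvb,vix] -> 12 lines: qkfbv vco mzbko nckvb vix gymv achws sbx fmivb fnucb vzfsx foroz
Hunk 4: at line 9 remove [fnucb,vzfsx] add [rhipg] -> 11 lines: qkfbv vco mzbko nckvb vix gymv achws sbx fmivb rhipg foroz
Hunk 5: at line 1 remove [vco,mzbko,nckvb] add [kelx] -> 9 lines: qkfbv kelx vix gymv achws sbx fmivb rhipg foroz
Final line 5: achws

Answer: achws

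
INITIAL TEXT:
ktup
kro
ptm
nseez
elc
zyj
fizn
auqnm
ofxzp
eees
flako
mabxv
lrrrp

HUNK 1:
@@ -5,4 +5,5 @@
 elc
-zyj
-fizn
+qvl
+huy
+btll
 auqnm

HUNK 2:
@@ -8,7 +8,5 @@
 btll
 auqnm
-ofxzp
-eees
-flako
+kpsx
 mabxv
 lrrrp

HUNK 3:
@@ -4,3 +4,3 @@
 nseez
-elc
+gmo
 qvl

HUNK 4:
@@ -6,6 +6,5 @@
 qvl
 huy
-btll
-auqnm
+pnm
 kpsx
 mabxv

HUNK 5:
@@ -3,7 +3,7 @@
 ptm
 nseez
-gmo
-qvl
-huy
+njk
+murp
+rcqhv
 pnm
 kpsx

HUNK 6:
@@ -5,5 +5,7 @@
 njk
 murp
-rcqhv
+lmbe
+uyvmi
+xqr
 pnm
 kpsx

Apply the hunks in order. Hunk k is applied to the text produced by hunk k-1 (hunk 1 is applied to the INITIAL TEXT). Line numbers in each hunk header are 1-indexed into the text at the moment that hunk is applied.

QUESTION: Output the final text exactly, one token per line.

Hunk 1: at line 5 remove [zyj,fizn] add [qvl,huy,btll] -> 14 lines: ktup kro ptm nseez elc qvl huy btll auqnm ofxzp eees flako mabxv lrrrp
Hunk 2: at line 8 remove [ofxzp,eees,flako] add [kpsx] -> 12 lines: ktup kro ptm nseez elc qvl huy btll auqnm kpsx mabxv lrrrp
Hunk 3: at line 4 remove [elc] add [gmo] -> 12 lines: ktup kro ptm nseez gmo qvl huy btll auqnm kpsx mabxv lrrrp
Hunk 4: at line 6 remove [btll,auqnm] add [pnm] -> 11 lines: ktup kro ptm nseez gmo qvl huy pnm kpsx mabxv lrrrp
Hunk 5: at line 3 remove [gmo,qvl,huy] add [njk,murp,rcqhv] -> 11 lines: ktup kro ptm nseez njk murp rcqhv pnm kpsx mabxv lrrrp
Hunk 6: at line 5 remove [rcqhv] add [lmbe,uyvmi,xqr] -> 13 lines: ktup kro ptm nseez njk murp lmbe uyvmi xqr pnm kpsx mabxv lrrrp

Answer: ktup
kro
ptm
nseez
njk
murp
lmbe
uyvmi
xqr
pnm
kpsx
mabxv
lrrrp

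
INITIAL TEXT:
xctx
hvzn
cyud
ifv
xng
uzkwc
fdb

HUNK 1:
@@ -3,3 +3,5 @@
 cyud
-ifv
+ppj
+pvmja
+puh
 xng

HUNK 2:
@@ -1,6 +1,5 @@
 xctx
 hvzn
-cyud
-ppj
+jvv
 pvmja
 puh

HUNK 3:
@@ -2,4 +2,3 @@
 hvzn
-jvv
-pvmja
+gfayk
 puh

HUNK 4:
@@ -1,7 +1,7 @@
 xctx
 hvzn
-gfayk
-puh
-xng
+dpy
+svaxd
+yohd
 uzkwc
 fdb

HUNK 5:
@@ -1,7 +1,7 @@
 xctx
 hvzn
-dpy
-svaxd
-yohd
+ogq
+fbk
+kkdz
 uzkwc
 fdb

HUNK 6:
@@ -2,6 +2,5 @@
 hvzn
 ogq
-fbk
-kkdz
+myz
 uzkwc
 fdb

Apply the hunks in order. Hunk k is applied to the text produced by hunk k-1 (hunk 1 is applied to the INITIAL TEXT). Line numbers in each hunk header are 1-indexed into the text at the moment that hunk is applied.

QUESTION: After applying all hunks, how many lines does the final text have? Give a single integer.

Answer: 6

Derivation:
Hunk 1: at line 3 remove [ifv] add [ppj,pvmja,puh] -> 9 lines: xctx hvzn cyud ppj pvmja puh xng uzkwc fdb
Hunk 2: at line 1 remove [cyud,ppj] add [jvv] -> 8 lines: xctx hvzn jvv pvmja puh xng uzkwc fdb
Hunk 3: at line 2 remove [jvv,pvmja] add [gfayk] -> 7 lines: xctx hvzn gfayk puh xng uzkwc fdb
Hunk 4: at line 1 remove [gfayk,puh,xng] add [dpy,svaxd,yohd] -> 7 lines: xctx hvzn dpy svaxd yohd uzkwc fdb
Hunk 5: at line 1 remove [dpy,svaxd,yohd] add [ogq,fbk,kkdz] -> 7 lines: xctx hvzn ogq fbk kkdz uzkwc fdb
Hunk 6: at line 2 remove [fbk,kkdz] add [myz] -> 6 lines: xctx hvzn ogq myz uzkwc fdb
Final line count: 6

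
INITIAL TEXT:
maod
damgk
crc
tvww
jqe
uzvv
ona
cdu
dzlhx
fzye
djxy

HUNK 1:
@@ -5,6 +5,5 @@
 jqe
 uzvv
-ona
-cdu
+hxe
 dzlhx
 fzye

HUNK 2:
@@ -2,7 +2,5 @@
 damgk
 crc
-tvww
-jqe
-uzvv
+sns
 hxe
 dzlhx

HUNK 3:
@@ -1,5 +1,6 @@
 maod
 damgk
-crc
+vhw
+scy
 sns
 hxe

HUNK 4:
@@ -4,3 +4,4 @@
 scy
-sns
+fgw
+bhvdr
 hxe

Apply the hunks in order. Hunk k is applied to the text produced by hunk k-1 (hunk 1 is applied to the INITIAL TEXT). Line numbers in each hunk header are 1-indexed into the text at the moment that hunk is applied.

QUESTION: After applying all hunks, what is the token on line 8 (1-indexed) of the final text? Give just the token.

Hunk 1: at line 5 remove [ona,cdu] add [hxe] -> 10 lines: maod damgk crc tvww jqe uzvv hxe dzlhx fzye djxy
Hunk 2: at line 2 remove [tvww,jqe,uzvv] add [sns] -> 8 lines: maod damgk crc sns hxe dzlhx fzye djxy
Hunk 3: at line 1 remove [crc] add [vhw,scy] -> 9 lines: maod damgk vhw scy sns hxe dzlhx fzye djxy
Hunk 4: at line 4 remove [sns] add [fgw,bhvdr] -> 10 lines: maod damgk vhw scy fgw bhvdr hxe dzlhx fzye djxy
Final line 8: dzlhx

Answer: dzlhx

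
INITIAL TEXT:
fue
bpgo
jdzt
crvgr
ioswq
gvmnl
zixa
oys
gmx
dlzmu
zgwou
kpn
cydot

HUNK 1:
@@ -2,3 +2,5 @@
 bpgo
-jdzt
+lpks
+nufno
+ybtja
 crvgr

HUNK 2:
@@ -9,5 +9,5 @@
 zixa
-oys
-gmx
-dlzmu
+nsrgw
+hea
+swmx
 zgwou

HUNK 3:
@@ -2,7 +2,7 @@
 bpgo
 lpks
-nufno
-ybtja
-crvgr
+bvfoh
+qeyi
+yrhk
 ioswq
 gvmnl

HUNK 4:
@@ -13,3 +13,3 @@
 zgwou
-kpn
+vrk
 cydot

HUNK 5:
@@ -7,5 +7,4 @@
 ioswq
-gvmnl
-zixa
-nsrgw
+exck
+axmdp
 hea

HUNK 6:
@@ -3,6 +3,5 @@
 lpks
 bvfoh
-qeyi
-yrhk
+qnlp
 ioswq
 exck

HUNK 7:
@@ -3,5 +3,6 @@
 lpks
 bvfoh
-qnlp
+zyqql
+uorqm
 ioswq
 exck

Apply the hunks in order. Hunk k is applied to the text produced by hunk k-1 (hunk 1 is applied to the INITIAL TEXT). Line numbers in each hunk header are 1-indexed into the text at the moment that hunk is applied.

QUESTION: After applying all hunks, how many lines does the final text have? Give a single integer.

Answer: 14

Derivation:
Hunk 1: at line 2 remove [jdzt] add [lpks,nufno,ybtja] -> 15 lines: fue bpgo lpks nufno ybtja crvgr ioswq gvmnl zixa oys gmx dlzmu zgwou kpn cydot
Hunk 2: at line 9 remove [oys,gmx,dlzmu] add [nsrgw,hea,swmx] -> 15 lines: fue bpgo lpks nufno ybtja crvgr ioswq gvmnl zixa nsrgw hea swmx zgwou kpn cydot
Hunk 3: at line 2 remove [nufno,ybtja,crvgr] add [bvfoh,qeyi,yrhk] -> 15 lines: fue bpgo lpks bvfoh qeyi yrhk ioswq gvmnl zixa nsrgw hea swmx zgwou kpn cydot
Hunk 4: at line 13 remove [kpn] add [vrk] -> 15 lines: fue bpgo lpks bvfoh qeyi yrhk ioswq gvmnl zixa nsrgw hea swmx zgwou vrk cydot
Hunk 5: at line 7 remove [gvmnl,zixa,nsrgw] add [exck,axmdp] -> 14 lines: fue bpgo lpks bvfoh qeyi yrhk ioswq exck axmdp hea swmx zgwou vrk cydot
Hunk 6: at line 3 remove [qeyi,yrhk] add [qnlp] -> 13 lines: fue bpgo lpks bvfoh qnlp ioswq exck axmdp hea swmx zgwou vrk cydot
Hunk 7: at line 3 remove [qnlp] add [zyqql,uorqm] -> 14 lines: fue bpgo lpks bvfoh zyqql uorqm ioswq exck axmdp hea swmx zgwou vrk cydot
Final line count: 14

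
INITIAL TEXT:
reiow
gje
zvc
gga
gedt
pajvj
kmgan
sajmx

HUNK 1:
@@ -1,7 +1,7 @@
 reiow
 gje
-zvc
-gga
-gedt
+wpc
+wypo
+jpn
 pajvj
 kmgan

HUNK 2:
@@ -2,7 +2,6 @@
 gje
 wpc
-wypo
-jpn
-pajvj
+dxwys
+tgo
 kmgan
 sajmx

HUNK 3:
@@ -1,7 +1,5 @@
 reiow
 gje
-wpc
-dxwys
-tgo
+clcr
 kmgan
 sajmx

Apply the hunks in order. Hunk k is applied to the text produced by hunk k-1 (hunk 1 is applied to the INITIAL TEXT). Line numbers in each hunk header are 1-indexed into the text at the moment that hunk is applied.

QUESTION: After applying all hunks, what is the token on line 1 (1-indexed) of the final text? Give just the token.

Answer: reiow

Derivation:
Hunk 1: at line 1 remove [zvc,gga,gedt] add [wpc,wypo,jpn] -> 8 lines: reiow gje wpc wypo jpn pajvj kmgan sajmx
Hunk 2: at line 2 remove [wypo,jpn,pajvj] add [dxwys,tgo] -> 7 lines: reiow gje wpc dxwys tgo kmgan sajmx
Hunk 3: at line 1 remove [wpc,dxwys,tgo] add [clcr] -> 5 lines: reiow gje clcr kmgan sajmx
Final line 1: reiow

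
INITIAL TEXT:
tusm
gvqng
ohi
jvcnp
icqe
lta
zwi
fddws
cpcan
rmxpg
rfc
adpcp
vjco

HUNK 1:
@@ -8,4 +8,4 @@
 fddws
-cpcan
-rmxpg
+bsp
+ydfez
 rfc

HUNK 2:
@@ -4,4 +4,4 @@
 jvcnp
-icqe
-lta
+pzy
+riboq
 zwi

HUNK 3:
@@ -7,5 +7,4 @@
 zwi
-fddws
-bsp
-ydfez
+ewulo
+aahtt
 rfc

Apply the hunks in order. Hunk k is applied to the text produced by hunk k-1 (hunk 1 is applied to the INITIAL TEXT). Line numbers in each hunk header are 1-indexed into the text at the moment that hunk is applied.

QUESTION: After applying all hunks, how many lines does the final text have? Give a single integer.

Answer: 12

Derivation:
Hunk 1: at line 8 remove [cpcan,rmxpg] add [bsp,ydfez] -> 13 lines: tusm gvqng ohi jvcnp icqe lta zwi fddws bsp ydfez rfc adpcp vjco
Hunk 2: at line 4 remove [icqe,lta] add [pzy,riboq] -> 13 lines: tusm gvqng ohi jvcnp pzy riboq zwi fddws bsp ydfez rfc adpcp vjco
Hunk 3: at line 7 remove [fddws,bsp,ydfez] add [ewulo,aahtt] -> 12 lines: tusm gvqng ohi jvcnp pzy riboq zwi ewulo aahtt rfc adpcp vjco
Final line count: 12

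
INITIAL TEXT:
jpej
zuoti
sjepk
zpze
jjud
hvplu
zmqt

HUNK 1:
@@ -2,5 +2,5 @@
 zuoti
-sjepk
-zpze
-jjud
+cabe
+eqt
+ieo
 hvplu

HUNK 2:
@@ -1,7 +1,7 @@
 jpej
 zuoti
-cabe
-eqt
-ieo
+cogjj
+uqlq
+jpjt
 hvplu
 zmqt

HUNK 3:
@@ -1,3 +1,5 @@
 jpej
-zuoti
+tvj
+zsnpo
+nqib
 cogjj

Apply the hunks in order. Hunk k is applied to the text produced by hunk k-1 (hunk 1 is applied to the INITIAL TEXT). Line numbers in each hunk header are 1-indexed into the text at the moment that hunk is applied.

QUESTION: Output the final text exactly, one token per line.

Answer: jpej
tvj
zsnpo
nqib
cogjj
uqlq
jpjt
hvplu
zmqt

Derivation:
Hunk 1: at line 2 remove [sjepk,zpze,jjud] add [cabe,eqt,ieo] -> 7 lines: jpej zuoti cabe eqt ieo hvplu zmqt
Hunk 2: at line 1 remove [cabe,eqt,ieo] add [cogjj,uqlq,jpjt] -> 7 lines: jpej zuoti cogjj uqlq jpjt hvplu zmqt
Hunk 3: at line 1 remove [zuoti] add [tvj,zsnpo,nqib] -> 9 lines: jpej tvj zsnpo nqib cogjj uqlq jpjt hvplu zmqt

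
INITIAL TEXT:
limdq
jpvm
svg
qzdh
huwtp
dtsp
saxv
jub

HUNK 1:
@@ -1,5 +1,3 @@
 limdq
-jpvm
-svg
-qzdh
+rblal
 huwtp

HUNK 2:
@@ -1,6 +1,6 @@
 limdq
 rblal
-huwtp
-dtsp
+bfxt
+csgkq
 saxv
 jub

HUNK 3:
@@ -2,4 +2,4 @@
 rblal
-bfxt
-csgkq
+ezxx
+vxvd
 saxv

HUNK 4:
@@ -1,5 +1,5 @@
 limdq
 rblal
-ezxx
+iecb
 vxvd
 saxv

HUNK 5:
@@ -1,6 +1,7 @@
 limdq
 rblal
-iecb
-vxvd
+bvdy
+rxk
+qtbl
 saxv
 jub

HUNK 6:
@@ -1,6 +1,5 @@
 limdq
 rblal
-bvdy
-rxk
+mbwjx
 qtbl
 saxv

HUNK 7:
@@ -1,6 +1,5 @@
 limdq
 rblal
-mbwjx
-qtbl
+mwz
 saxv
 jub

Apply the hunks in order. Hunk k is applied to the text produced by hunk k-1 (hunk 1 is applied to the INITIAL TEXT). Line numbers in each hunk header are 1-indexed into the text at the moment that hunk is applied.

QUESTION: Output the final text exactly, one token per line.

Hunk 1: at line 1 remove [jpvm,svg,qzdh] add [rblal] -> 6 lines: limdq rblal huwtp dtsp saxv jub
Hunk 2: at line 1 remove [huwtp,dtsp] add [bfxt,csgkq] -> 6 lines: limdq rblal bfxt csgkq saxv jub
Hunk 3: at line 2 remove [bfxt,csgkq] add [ezxx,vxvd] -> 6 lines: limdq rblal ezxx vxvd saxv jub
Hunk 4: at line 1 remove [ezxx] add [iecb] -> 6 lines: limdq rblal iecb vxvd saxv jub
Hunk 5: at line 1 remove [iecb,vxvd] add [bvdy,rxk,qtbl] -> 7 lines: limdq rblal bvdy rxk qtbl saxv jub
Hunk 6: at line 1 remove [bvdy,rxk] add [mbwjx] -> 6 lines: limdq rblal mbwjx qtbl saxv jub
Hunk 7: at line 1 remove [mbwjx,qtbl] add [mwz] -> 5 lines: limdq rblal mwz saxv jub

Answer: limdq
rblal
mwz
saxv
jub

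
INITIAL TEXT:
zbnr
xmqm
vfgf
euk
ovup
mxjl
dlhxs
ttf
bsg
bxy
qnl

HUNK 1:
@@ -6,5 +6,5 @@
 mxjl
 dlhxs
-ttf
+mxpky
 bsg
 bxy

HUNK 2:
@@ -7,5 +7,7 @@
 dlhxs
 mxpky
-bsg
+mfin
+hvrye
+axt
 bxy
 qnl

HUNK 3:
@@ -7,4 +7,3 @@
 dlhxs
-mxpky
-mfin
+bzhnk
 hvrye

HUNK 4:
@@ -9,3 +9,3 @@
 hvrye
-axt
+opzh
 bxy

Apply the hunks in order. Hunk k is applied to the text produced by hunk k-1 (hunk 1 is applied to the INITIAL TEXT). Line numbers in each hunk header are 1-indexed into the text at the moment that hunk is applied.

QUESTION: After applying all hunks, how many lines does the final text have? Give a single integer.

Hunk 1: at line 6 remove [ttf] add [mxpky] -> 11 lines: zbnr xmqm vfgf euk ovup mxjl dlhxs mxpky bsg bxy qnl
Hunk 2: at line 7 remove [bsg] add [mfin,hvrye,axt] -> 13 lines: zbnr xmqm vfgf euk ovup mxjl dlhxs mxpky mfin hvrye axt bxy qnl
Hunk 3: at line 7 remove [mxpky,mfin] add [bzhnk] -> 12 lines: zbnr xmqm vfgf euk ovup mxjl dlhxs bzhnk hvrye axt bxy qnl
Hunk 4: at line 9 remove [axt] add [opzh] -> 12 lines: zbnr xmqm vfgf euk ovup mxjl dlhxs bzhnk hvrye opzh bxy qnl
Final line count: 12

Answer: 12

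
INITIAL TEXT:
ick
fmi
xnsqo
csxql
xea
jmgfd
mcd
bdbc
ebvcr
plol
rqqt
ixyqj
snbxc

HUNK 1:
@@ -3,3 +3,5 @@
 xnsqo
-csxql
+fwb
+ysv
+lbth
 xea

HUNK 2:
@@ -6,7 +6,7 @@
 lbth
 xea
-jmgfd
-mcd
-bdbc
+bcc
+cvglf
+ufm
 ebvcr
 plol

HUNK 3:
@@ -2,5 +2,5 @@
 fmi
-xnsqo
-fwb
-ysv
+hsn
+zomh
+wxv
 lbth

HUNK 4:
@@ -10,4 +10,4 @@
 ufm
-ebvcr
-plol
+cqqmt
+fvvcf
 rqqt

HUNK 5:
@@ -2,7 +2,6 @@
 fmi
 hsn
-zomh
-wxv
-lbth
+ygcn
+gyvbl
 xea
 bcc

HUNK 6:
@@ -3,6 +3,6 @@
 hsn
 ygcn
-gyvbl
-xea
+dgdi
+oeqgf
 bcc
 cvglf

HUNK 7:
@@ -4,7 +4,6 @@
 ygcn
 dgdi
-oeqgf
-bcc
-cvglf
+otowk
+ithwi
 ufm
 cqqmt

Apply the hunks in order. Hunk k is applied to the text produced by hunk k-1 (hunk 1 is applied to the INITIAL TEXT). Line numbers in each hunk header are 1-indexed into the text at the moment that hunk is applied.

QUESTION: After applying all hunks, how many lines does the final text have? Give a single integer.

Answer: 13

Derivation:
Hunk 1: at line 3 remove [csxql] add [fwb,ysv,lbth] -> 15 lines: ick fmi xnsqo fwb ysv lbth xea jmgfd mcd bdbc ebvcr plol rqqt ixyqj snbxc
Hunk 2: at line 6 remove [jmgfd,mcd,bdbc] add [bcc,cvglf,ufm] -> 15 lines: ick fmi xnsqo fwb ysv lbth xea bcc cvglf ufm ebvcr plol rqqt ixyqj snbxc
Hunk 3: at line 2 remove [xnsqo,fwb,ysv] add [hsn,zomh,wxv] -> 15 lines: ick fmi hsn zomh wxv lbth xea bcc cvglf ufm ebvcr plol rqqt ixyqj snbxc
Hunk 4: at line 10 remove [ebvcr,plol] add [cqqmt,fvvcf] -> 15 lines: ick fmi hsn zomh wxv lbth xea bcc cvglf ufm cqqmt fvvcf rqqt ixyqj snbxc
Hunk 5: at line 2 remove [zomh,wxv,lbth] add [ygcn,gyvbl] -> 14 lines: ick fmi hsn ygcn gyvbl xea bcc cvglf ufm cqqmt fvvcf rqqt ixyqj snbxc
Hunk 6: at line 3 remove [gyvbl,xea] add [dgdi,oeqgf] -> 14 lines: ick fmi hsn ygcn dgdi oeqgf bcc cvglf ufm cqqmt fvvcf rqqt ixyqj snbxc
Hunk 7: at line 4 remove [oeqgf,bcc,cvglf] add [otowk,ithwi] -> 13 lines: ick fmi hsn ygcn dgdi otowk ithwi ufm cqqmt fvvcf rqqt ixyqj snbxc
Final line count: 13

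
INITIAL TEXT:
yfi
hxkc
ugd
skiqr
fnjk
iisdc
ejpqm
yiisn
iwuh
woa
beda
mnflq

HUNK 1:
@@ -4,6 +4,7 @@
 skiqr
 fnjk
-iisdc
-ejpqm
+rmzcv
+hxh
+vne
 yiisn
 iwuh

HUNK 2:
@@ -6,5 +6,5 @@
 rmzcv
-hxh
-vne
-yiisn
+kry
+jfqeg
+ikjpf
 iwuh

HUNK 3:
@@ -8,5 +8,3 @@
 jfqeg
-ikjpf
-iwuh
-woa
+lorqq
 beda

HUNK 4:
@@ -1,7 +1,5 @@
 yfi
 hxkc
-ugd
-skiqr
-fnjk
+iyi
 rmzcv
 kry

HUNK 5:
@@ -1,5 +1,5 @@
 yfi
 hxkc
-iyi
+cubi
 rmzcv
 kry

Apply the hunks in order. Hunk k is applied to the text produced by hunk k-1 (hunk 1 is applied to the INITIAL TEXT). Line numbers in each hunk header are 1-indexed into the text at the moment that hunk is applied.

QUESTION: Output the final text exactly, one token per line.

Answer: yfi
hxkc
cubi
rmzcv
kry
jfqeg
lorqq
beda
mnflq

Derivation:
Hunk 1: at line 4 remove [iisdc,ejpqm] add [rmzcv,hxh,vne] -> 13 lines: yfi hxkc ugd skiqr fnjk rmzcv hxh vne yiisn iwuh woa beda mnflq
Hunk 2: at line 6 remove [hxh,vne,yiisn] add [kry,jfqeg,ikjpf] -> 13 lines: yfi hxkc ugd skiqr fnjk rmzcv kry jfqeg ikjpf iwuh woa beda mnflq
Hunk 3: at line 8 remove [ikjpf,iwuh,woa] add [lorqq] -> 11 lines: yfi hxkc ugd skiqr fnjk rmzcv kry jfqeg lorqq beda mnflq
Hunk 4: at line 1 remove [ugd,skiqr,fnjk] add [iyi] -> 9 lines: yfi hxkc iyi rmzcv kry jfqeg lorqq beda mnflq
Hunk 5: at line 1 remove [iyi] add [cubi] -> 9 lines: yfi hxkc cubi rmzcv kry jfqeg lorqq beda mnflq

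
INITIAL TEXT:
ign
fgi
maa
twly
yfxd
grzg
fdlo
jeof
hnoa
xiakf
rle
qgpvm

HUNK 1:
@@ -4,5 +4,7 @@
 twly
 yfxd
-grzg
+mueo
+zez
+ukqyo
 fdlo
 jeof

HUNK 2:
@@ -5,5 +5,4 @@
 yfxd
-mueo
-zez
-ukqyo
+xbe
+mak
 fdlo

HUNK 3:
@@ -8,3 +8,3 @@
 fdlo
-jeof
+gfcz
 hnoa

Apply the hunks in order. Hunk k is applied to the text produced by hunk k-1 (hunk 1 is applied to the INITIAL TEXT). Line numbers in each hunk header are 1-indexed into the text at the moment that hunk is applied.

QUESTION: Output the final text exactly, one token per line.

Hunk 1: at line 4 remove [grzg] add [mueo,zez,ukqyo] -> 14 lines: ign fgi maa twly yfxd mueo zez ukqyo fdlo jeof hnoa xiakf rle qgpvm
Hunk 2: at line 5 remove [mueo,zez,ukqyo] add [xbe,mak] -> 13 lines: ign fgi maa twly yfxd xbe mak fdlo jeof hnoa xiakf rle qgpvm
Hunk 3: at line 8 remove [jeof] add [gfcz] -> 13 lines: ign fgi maa twly yfxd xbe mak fdlo gfcz hnoa xiakf rle qgpvm

Answer: ign
fgi
maa
twly
yfxd
xbe
mak
fdlo
gfcz
hnoa
xiakf
rle
qgpvm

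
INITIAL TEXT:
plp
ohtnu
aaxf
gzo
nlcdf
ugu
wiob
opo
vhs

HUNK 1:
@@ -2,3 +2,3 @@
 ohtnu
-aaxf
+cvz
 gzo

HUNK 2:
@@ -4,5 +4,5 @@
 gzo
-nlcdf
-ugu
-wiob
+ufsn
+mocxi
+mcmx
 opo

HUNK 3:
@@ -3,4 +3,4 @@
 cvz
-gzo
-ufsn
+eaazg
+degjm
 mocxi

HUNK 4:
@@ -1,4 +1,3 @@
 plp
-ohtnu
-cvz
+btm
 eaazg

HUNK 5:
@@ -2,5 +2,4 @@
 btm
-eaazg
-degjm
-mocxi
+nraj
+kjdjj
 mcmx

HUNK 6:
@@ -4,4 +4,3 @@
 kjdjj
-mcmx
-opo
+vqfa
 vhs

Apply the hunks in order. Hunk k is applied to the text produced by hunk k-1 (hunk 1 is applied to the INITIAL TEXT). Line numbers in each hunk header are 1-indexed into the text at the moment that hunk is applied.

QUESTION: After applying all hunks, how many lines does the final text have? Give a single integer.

Hunk 1: at line 2 remove [aaxf] add [cvz] -> 9 lines: plp ohtnu cvz gzo nlcdf ugu wiob opo vhs
Hunk 2: at line 4 remove [nlcdf,ugu,wiob] add [ufsn,mocxi,mcmx] -> 9 lines: plp ohtnu cvz gzo ufsn mocxi mcmx opo vhs
Hunk 3: at line 3 remove [gzo,ufsn] add [eaazg,degjm] -> 9 lines: plp ohtnu cvz eaazg degjm mocxi mcmx opo vhs
Hunk 4: at line 1 remove [ohtnu,cvz] add [btm] -> 8 lines: plp btm eaazg degjm mocxi mcmx opo vhs
Hunk 5: at line 2 remove [eaazg,degjm,mocxi] add [nraj,kjdjj] -> 7 lines: plp btm nraj kjdjj mcmx opo vhs
Hunk 6: at line 4 remove [mcmx,opo] add [vqfa] -> 6 lines: plp btm nraj kjdjj vqfa vhs
Final line count: 6

Answer: 6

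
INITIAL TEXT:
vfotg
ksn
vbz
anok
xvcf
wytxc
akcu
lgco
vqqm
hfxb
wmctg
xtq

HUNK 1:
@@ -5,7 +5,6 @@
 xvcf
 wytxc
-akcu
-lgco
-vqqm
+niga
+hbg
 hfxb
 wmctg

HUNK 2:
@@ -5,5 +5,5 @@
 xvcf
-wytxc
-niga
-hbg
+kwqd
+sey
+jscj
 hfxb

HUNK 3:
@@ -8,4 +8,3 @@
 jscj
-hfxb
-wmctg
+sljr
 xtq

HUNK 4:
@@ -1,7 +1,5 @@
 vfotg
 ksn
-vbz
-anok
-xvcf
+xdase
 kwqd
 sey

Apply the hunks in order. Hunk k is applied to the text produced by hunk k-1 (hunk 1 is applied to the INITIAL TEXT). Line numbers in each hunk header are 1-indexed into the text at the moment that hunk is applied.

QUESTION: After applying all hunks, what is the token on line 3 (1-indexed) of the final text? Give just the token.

Answer: xdase

Derivation:
Hunk 1: at line 5 remove [akcu,lgco,vqqm] add [niga,hbg] -> 11 lines: vfotg ksn vbz anok xvcf wytxc niga hbg hfxb wmctg xtq
Hunk 2: at line 5 remove [wytxc,niga,hbg] add [kwqd,sey,jscj] -> 11 lines: vfotg ksn vbz anok xvcf kwqd sey jscj hfxb wmctg xtq
Hunk 3: at line 8 remove [hfxb,wmctg] add [sljr] -> 10 lines: vfotg ksn vbz anok xvcf kwqd sey jscj sljr xtq
Hunk 4: at line 1 remove [vbz,anok,xvcf] add [xdase] -> 8 lines: vfotg ksn xdase kwqd sey jscj sljr xtq
Final line 3: xdase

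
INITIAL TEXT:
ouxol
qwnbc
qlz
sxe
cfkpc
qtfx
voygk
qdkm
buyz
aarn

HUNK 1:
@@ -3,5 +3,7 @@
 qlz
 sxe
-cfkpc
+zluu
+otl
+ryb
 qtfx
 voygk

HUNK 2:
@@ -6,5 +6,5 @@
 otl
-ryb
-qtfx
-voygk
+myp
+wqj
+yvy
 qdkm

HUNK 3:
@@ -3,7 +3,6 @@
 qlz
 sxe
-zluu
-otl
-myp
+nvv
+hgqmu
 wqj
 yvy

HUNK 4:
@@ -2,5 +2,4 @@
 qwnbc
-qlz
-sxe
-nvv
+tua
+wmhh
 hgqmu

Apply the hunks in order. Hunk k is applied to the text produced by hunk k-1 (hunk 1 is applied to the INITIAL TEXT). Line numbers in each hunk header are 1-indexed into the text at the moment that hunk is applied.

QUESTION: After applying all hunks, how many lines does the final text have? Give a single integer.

Answer: 10

Derivation:
Hunk 1: at line 3 remove [cfkpc] add [zluu,otl,ryb] -> 12 lines: ouxol qwnbc qlz sxe zluu otl ryb qtfx voygk qdkm buyz aarn
Hunk 2: at line 6 remove [ryb,qtfx,voygk] add [myp,wqj,yvy] -> 12 lines: ouxol qwnbc qlz sxe zluu otl myp wqj yvy qdkm buyz aarn
Hunk 3: at line 3 remove [zluu,otl,myp] add [nvv,hgqmu] -> 11 lines: ouxol qwnbc qlz sxe nvv hgqmu wqj yvy qdkm buyz aarn
Hunk 4: at line 2 remove [qlz,sxe,nvv] add [tua,wmhh] -> 10 lines: ouxol qwnbc tua wmhh hgqmu wqj yvy qdkm buyz aarn
Final line count: 10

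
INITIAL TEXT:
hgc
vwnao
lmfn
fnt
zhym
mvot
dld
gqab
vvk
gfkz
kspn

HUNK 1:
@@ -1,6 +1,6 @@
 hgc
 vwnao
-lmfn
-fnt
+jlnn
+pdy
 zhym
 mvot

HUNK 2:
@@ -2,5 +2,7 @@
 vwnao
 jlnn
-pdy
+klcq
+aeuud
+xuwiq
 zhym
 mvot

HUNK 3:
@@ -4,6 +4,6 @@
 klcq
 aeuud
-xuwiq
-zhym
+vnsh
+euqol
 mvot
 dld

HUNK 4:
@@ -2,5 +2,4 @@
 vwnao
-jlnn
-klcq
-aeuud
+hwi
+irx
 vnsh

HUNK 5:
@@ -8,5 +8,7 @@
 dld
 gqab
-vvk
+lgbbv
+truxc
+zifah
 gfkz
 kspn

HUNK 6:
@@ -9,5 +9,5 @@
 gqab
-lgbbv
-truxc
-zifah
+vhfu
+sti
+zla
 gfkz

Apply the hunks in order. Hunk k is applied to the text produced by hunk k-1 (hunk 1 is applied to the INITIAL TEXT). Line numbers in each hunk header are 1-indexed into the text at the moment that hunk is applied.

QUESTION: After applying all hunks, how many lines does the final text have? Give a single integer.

Hunk 1: at line 1 remove [lmfn,fnt] add [jlnn,pdy] -> 11 lines: hgc vwnao jlnn pdy zhym mvot dld gqab vvk gfkz kspn
Hunk 2: at line 2 remove [pdy] add [klcq,aeuud,xuwiq] -> 13 lines: hgc vwnao jlnn klcq aeuud xuwiq zhym mvot dld gqab vvk gfkz kspn
Hunk 3: at line 4 remove [xuwiq,zhym] add [vnsh,euqol] -> 13 lines: hgc vwnao jlnn klcq aeuud vnsh euqol mvot dld gqab vvk gfkz kspn
Hunk 4: at line 2 remove [jlnn,klcq,aeuud] add [hwi,irx] -> 12 lines: hgc vwnao hwi irx vnsh euqol mvot dld gqab vvk gfkz kspn
Hunk 5: at line 8 remove [vvk] add [lgbbv,truxc,zifah] -> 14 lines: hgc vwnao hwi irx vnsh euqol mvot dld gqab lgbbv truxc zifah gfkz kspn
Hunk 6: at line 9 remove [lgbbv,truxc,zifah] add [vhfu,sti,zla] -> 14 lines: hgc vwnao hwi irx vnsh euqol mvot dld gqab vhfu sti zla gfkz kspn
Final line count: 14

Answer: 14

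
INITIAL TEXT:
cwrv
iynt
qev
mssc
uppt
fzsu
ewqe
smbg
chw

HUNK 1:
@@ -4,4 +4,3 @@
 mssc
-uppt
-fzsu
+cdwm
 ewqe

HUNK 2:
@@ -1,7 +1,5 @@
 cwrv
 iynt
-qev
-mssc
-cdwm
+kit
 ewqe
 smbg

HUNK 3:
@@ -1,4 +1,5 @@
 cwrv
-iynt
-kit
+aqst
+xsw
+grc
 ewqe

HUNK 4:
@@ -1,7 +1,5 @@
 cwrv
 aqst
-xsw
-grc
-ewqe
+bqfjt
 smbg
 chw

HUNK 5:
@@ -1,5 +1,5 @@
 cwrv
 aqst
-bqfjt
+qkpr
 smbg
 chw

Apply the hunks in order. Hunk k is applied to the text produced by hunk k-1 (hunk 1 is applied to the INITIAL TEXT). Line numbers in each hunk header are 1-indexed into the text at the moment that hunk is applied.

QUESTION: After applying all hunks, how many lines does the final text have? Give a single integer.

Answer: 5

Derivation:
Hunk 1: at line 4 remove [uppt,fzsu] add [cdwm] -> 8 lines: cwrv iynt qev mssc cdwm ewqe smbg chw
Hunk 2: at line 1 remove [qev,mssc,cdwm] add [kit] -> 6 lines: cwrv iynt kit ewqe smbg chw
Hunk 3: at line 1 remove [iynt,kit] add [aqst,xsw,grc] -> 7 lines: cwrv aqst xsw grc ewqe smbg chw
Hunk 4: at line 1 remove [xsw,grc,ewqe] add [bqfjt] -> 5 lines: cwrv aqst bqfjt smbg chw
Hunk 5: at line 1 remove [bqfjt] add [qkpr] -> 5 lines: cwrv aqst qkpr smbg chw
Final line count: 5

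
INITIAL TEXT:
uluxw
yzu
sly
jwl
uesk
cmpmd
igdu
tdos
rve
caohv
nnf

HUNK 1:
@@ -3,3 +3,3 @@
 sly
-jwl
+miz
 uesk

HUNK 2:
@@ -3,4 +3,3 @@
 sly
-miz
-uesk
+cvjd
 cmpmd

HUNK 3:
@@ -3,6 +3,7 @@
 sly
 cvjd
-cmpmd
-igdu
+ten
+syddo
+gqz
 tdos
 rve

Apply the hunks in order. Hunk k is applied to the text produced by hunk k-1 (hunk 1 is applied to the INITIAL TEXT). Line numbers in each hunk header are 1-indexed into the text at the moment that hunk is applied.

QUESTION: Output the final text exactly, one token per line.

Answer: uluxw
yzu
sly
cvjd
ten
syddo
gqz
tdos
rve
caohv
nnf

Derivation:
Hunk 1: at line 3 remove [jwl] add [miz] -> 11 lines: uluxw yzu sly miz uesk cmpmd igdu tdos rve caohv nnf
Hunk 2: at line 3 remove [miz,uesk] add [cvjd] -> 10 lines: uluxw yzu sly cvjd cmpmd igdu tdos rve caohv nnf
Hunk 3: at line 3 remove [cmpmd,igdu] add [ten,syddo,gqz] -> 11 lines: uluxw yzu sly cvjd ten syddo gqz tdos rve caohv nnf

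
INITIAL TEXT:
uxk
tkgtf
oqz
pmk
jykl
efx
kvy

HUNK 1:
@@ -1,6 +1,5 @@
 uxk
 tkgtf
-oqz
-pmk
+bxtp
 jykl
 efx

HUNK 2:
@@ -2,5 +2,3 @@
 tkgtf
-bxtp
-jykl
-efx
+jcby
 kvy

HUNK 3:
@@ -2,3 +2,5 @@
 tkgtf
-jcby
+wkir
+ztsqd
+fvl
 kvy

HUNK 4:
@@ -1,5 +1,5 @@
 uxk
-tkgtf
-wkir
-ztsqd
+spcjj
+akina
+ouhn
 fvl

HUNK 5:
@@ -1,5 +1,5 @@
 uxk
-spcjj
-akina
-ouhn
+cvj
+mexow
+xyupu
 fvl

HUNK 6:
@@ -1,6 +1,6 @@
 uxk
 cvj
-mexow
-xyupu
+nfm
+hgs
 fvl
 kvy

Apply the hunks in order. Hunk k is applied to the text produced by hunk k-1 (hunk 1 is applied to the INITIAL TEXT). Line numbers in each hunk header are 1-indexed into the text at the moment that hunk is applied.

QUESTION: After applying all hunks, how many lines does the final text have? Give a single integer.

Answer: 6

Derivation:
Hunk 1: at line 1 remove [oqz,pmk] add [bxtp] -> 6 lines: uxk tkgtf bxtp jykl efx kvy
Hunk 2: at line 2 remove [bxtp,jykl,efx] add [jcby] -> 4 lines: uxk tkgtf jcby kvy
Hunk 3: at line 2 remove [jcby] add [wkir,ztsqd,fvl] -> 6 lines: uxk tkgtf wkir ztsqd fvl kvy
Hunk 4: at line 1 remove [tkgtf,wkir,ztsqd] add [spcjj,akina,ouhn] -> 6 lines: uxk spcjj akina ouhn fvl kvy
Hunk 5: at line 1 remove [spcjj,akina,ouhn] add [cvj,mexow,xyupu] -> 6 lines: uxk cvj mexow xyupu fvl kvy
Hunk 6: at line 1 remove [mexow,xyupu] add [nfm,hgs] -> 6 lines: uxk cvj nfm hgs fvl kvy
Final line count: 6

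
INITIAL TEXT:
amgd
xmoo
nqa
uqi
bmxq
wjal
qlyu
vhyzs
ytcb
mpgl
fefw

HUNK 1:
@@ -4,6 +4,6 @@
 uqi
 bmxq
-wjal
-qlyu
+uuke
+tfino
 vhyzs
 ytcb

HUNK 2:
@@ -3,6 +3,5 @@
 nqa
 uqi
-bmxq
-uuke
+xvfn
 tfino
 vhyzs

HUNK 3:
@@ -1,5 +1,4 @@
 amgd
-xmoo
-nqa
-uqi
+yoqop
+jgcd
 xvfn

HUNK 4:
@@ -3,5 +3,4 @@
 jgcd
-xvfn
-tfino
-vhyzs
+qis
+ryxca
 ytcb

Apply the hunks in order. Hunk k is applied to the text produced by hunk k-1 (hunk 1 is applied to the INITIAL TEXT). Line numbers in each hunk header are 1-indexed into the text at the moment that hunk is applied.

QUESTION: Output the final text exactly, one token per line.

Answer: amgd
yoqop
jgcd
qis
ryxca
ytcb
mpgl
fefw

Derivation:
Hunk 1: at line 4 remove [wjal,qlyu] add [uuke,tfino] -> 11 lines: amgd xmoo nqa uqi bmxq uuke tfino vhyzs ytcb mpgl fefw
Hunk 2: at line 3 remove [bmxq,uuke] add [xvfn] -> 10 lines: amgd xmoo nqa uqi xvfn tfino vhyzs ytcb mpgl fefw
Hunk 3: at line 1 remove [xmoo,nqa,uqi] add [yoqop,jgcd] -> 9 lines: amgd yoqop jgcd xvfn tfino vhyzs ytcb mpgl fefw
Hunk 4: at line 3 remove [xvfn,tfino,vhyzs] add [qis,ryxca] -> 8 lines: amgd yoqop jgcd qis ryxca ytcb mpgl fefw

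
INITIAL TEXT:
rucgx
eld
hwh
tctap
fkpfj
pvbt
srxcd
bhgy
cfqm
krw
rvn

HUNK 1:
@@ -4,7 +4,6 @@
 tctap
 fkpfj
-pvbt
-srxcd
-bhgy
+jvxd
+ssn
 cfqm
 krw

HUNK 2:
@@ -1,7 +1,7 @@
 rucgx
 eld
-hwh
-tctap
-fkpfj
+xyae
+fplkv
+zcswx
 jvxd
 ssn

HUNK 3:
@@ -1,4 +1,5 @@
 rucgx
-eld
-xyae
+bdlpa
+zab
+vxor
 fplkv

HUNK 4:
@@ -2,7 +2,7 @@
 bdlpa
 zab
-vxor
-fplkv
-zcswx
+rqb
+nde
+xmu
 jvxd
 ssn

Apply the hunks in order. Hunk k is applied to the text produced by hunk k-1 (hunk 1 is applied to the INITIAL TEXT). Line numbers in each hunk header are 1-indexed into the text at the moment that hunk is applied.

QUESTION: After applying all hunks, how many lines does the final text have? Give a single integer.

Answer: 11

Derivation:
Hunk 1: at line 4 remove [pvbt,srxcd,bhgy] add [jvxd,ssn] -> 10 lines: rucgx eld hwh tctap fkpfj jvxd ssn cfqm krw rvn
Hunk 2: at line 1 remove [hwh,tctap,fkpfj] add [xyae,fplkv,zcswx] -> 10 lines: rucgx eld xyae fplkv zcswx jvxd ssn cfqm krw rvn
Hunk 3: at line 1 remove [eld,xyae] add [bdlpa,zab,vxor] -> 11 lines: rucgx bdlpa zab vxor fplkv zcswx jvxd ssn cfqm krw rvn
Hunk 4: at line 2 remove [vxor,fplkv,zcswx] add [rqb,nde,xmu] -> 11 lines: rucgx bdlpa zab rqb nde xmu jvxd ssn cfqm krw rvn
Final line count: 11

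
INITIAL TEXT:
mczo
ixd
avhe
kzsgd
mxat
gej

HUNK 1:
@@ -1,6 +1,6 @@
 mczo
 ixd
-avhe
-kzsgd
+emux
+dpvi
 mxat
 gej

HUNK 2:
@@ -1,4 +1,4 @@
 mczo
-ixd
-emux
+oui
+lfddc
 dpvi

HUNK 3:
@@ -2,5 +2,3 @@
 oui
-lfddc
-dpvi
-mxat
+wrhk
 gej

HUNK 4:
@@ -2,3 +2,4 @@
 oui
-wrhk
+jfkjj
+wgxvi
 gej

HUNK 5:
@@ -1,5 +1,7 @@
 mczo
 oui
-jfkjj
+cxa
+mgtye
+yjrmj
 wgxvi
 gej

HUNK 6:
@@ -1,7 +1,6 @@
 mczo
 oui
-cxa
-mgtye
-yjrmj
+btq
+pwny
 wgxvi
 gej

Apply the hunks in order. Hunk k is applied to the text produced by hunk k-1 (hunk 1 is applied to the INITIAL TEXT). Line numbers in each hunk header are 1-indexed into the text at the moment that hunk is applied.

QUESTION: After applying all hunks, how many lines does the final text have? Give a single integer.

Answer: 6

Derivation:
Hunk 1: at line 1 remove [avhe,kzsgd] add [emux,dpvi] -> 6 lines: mczo ixd emux dpvi mxat gej
Hunk 2: at line 1 remove [ixd,emux] add [oui,lfddc] -> 6 lines: mczo oui lfddc dpvi mxat gej
Hunk 3: at line 2 remove [lfddc,dpvi,mxat] add [wrhk] -> 4 lines: mczo oui wrhk gej
Hunk 4: at line 2 remove [wrhk] add [jfkjj,wgxvi] -> 5 lines: mczo oui jfkjj wgxvi gej
Hunk 5: at line 1 remove [jfkjj] add [cxa,mgtye,yjrmj] -> 7 lines: mczo oui cxa mgtye yjrmj wgxvi gej
Hunk 6: at line 1 remove [cxa,mgtye,yjrmj] add [btq,pwny] -> 6 lines: mczo oui btq pwny wgxvi gej
Final line count: 6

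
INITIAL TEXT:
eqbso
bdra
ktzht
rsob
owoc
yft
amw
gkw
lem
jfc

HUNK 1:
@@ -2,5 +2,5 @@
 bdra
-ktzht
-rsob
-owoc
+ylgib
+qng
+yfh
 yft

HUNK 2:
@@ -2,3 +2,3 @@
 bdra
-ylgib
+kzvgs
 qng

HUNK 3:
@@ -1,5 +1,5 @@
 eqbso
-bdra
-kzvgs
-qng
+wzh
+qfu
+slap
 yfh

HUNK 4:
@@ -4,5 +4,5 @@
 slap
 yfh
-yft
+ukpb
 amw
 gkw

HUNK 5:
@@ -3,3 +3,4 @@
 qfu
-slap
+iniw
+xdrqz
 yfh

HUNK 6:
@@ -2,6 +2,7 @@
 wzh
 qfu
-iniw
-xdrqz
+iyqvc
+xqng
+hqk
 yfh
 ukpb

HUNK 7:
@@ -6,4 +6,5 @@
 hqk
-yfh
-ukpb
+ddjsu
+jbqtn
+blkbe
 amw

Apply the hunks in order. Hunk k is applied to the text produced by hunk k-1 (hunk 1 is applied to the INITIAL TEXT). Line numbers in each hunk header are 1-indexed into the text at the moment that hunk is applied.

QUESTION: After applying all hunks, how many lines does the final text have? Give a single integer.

Answer: 13

Derivation:
Hunk 1: at line 2 remove [ktzht,rsob,owoc] add [ylgib,qng,yfh] -> 10 lines: eqbso bdra ylgib qng yfh yft amw gkw lem jfc
Hunk 2: at line 2 remove [ylgib] add [kzvgs] -> 10 lines: eqbso bdra kzvgs qng yfh yft amw gkw lem jfc
Hunk 3: at line 1 remove [bdra,kzvgs,qng] add [wzh,qfu,slap] -> 10 lines: eqbso wzh qfu slap yfh yft amw gkw lem jfc
Hunk 4: at line 4 remove [yft] add [ukpb] -> 10 lines: eqbso wzh qfu slap yfh ukpb amw gkw lem jfc
Hunk 5: at line 3 remove [slap] add [iniw,xdrqz] -> 11 lines: eqbso wzh qfu iniw xdrqz yfh ukpb amw gkw lem jfc
Hunk 6: at line 2 remove [iniw,xdrqz] add [iyqvc,xqng,hqk] -> 12 lines: eqbso wzh qfu iyqvc xqng hqk yfh ukpb amw gkw lem jfc
Hunk 7: at line 6 remove [yfh,ukpb] add [ddjsu,jbqtn,blkbe] -> 13 lines: eqbso wzh qfu iyqvc xqng hqk ddjsu jbqtn blkbe amw gkw lem jfc
Final line count: 13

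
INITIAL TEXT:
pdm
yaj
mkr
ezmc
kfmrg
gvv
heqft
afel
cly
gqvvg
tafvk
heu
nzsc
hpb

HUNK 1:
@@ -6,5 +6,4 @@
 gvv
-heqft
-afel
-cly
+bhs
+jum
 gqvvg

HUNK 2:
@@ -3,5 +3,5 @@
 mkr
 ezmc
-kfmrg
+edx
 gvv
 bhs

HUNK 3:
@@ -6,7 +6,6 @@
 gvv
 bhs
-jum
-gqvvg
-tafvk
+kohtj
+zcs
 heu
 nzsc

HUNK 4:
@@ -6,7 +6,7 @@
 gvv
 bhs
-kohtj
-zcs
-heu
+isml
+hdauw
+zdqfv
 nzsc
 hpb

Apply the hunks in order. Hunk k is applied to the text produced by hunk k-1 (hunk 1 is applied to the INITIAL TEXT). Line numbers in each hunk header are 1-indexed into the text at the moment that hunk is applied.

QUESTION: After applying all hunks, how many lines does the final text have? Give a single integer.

Hunk 1: at line 6 remove [heqft,afel,cly] add [bhs,jum] -> 13 lines: pdm yaj mkr ezmc kfmrg gvv bhs jum gqvvg tafvk heu nzsc hpb
Hunk 2: at line 3 remove [kfmrg] add [edx] -> 13 lines: pdm yaj mkr ezmc edx gvv bhs jum gqvvg tafvk heu nzsc hpb
Hunk 3: at line 6 remove [jum,gqvvg,tafvk] add [kohtj,zcs] -> 12 lines: pdm yaj mkr ezmc edx gvv bhs kohtj zcs heu nzsc hpb
Hunk 4: at line 6 remove [kohtj,zcs,heu] add [isml,hdauw,zdqfv] -> 12 lines: pdm yaj mkr ezmc edx gvv bhs isml hdauw zdqfv nzsc hpb
Final line count: 12

Answer: 12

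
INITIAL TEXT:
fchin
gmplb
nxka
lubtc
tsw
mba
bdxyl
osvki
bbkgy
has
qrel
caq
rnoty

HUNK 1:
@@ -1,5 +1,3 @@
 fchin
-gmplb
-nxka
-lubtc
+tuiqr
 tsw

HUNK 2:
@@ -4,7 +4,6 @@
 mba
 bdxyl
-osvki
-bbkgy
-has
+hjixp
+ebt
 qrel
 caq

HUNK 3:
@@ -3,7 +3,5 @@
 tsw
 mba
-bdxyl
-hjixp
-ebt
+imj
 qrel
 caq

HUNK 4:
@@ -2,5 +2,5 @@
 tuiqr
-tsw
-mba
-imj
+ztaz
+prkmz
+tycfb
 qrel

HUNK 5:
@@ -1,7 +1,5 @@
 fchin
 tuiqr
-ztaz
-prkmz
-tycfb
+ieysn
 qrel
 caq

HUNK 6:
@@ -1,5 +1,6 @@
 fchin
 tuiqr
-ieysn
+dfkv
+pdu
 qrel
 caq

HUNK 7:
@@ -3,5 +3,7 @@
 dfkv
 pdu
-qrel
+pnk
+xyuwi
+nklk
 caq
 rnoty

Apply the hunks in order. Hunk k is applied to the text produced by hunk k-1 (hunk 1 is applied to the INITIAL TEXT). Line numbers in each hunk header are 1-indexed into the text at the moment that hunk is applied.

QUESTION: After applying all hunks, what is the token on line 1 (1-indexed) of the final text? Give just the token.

Hunk 1: at line 1 remove [gmplb,nxka,lubtc] add [tuiqr] -> 11 lines: fchin tuiqr tsw mba bdxyl osvki bbkgy has qrel caq rnoty
Hunk 2: at line 4 remove [osvki,bbkgy,has] add [hjixp,ebt] -> 10 lines: fchin tuiqr tsw mba bdxyl hjixp ebt qrel caq rnoty
Hunk 3: at line 3 remove [bdxyl,hjixp,ebt] add [imj] -> 8 lines: fchin tuiqr tsw mba imj qrel caq rnoty
Hunk 4: at line 2 remove [tsw,mba,imj] add [ztaz,prkmz,tycfb] -> 8 lines: fchin tuiqr ztaz prkmz tycfb qrel caq rnoty
Hunk 5: at line 1 remove [ztaz,prkmz,tycfb] add [ieysn] -> 6 lines: fchin tuiqr ieysn qrel caq rnoty
Hunk 6: at line 1 remove [ieysn] add [dfkv,pdu] -> 7 lines: fchin tuiqr dfkv pdu qrel caq rnoty
Hunk 7: at line 3 remove [qrel] add [pnk,xyuwi,nklk] -> 9 lines: fchin tuiqr dfkv pdu pnk xyuwi nklk caq rnoty
Final line 1: fchin

Answer: fchin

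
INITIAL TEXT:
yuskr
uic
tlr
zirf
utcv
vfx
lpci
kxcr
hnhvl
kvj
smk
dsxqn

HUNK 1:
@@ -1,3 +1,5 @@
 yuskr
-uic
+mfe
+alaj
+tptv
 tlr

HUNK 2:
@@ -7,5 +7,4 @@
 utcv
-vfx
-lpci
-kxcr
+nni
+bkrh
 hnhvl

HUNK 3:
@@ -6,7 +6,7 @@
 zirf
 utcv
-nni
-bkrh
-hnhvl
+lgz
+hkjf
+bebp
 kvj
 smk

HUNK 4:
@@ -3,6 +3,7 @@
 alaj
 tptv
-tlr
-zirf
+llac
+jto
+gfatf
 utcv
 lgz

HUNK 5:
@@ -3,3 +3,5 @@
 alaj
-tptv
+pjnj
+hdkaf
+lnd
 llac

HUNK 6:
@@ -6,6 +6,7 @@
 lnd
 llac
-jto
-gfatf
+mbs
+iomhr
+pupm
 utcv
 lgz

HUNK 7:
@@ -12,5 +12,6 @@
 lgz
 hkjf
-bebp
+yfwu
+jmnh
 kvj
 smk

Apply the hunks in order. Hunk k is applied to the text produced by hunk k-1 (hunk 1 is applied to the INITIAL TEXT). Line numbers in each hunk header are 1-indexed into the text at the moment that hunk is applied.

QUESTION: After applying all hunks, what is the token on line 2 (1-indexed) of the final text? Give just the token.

Hunk 1: at line 1 remove [uic] add [mfe,alaj,tptv] -> 14 lines: yuskr mfe alaj tptv tlr zirf utcv vfx lpci kxcr hnhvl kvj smk dsxqn
Hunk 2: at line 7 remove [vfx,lpci,kxcr] add [nni,bkrh] -> 13 lines: yuskr mfe alaj tptv tlr zirf utcv nni bkrh hnhvl kvj smk dsxqn
Hunk 3: at line 6 remove [nni,bkrh,hnhvl] add [lgz,hkjf,bebp] -> 13 lines: yuskr mfe alaj tptv tlr zirf utcv lgz hkjf bebp kvj smk dsxqn
Hunk 4: at line 3 remove [tlr,zirf] add [llac,jto,gfatf] -> 14 lines: yuskr mfe alaj tptv llac jto gfatf utcv lgz hkjf bebp kvj smk dsxqn
Hunk 5: at line 3 remove [tptv] add [pjnj,hdkaf,lnd] -> 16 lines: yuskr mfe alaj pjnj hdkaf lnd llac jto gfatf utcv lgz hkjf bebp kvj smk dsxqn
Hunk 6: at line 6 remove [jto,gfatf] add [mbs,iomhr,pupm] -> 17 lines: yuskr mfe alaj pjnj hdkaf lnd llac mbs iomhr pupm utcv lgz hkjf bebp kvj smk dsxqn
Hunk 7: at line 12 remove [bebp] add [yfwu,jmnh] -> 18 lines: yuskr mfe alaj pjnj hdkaf lnd llac mbs iomhr pupm utcv lgz hkjf yfwu jmnh kvj smk dsxqn
Final line 2: mfe

Answer: mfe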